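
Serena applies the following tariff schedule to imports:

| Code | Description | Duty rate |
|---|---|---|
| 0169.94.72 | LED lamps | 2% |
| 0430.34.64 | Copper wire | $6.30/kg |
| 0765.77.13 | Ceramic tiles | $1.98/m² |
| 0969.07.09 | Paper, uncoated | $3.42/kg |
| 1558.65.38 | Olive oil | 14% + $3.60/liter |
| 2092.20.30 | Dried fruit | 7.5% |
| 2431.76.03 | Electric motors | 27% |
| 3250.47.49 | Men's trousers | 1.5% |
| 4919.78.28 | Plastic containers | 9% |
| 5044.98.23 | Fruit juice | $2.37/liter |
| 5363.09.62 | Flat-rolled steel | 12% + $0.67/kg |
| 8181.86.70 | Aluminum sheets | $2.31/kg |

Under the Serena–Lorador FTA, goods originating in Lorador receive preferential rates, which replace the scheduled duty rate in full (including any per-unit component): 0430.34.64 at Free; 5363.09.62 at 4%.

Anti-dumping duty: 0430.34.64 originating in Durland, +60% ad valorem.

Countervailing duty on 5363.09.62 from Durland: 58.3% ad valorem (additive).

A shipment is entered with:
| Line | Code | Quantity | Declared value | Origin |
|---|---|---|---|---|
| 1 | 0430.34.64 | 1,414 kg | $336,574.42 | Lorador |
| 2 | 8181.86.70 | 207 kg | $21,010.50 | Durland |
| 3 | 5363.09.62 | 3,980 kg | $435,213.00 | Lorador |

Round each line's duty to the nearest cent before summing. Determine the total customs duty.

$17,886.69

Line 1 (0430.34.64, Lorador, 1,414 kg, $336,574.42):
Base rate for 0430.34.64 is $6.30/kg.
Origin Lorador qualifies under the Serena–Lorador agreement and 0430.34.64 is covered: preferential rate Free applies instead.
The additional-duty order on 0430.34.64 targets Durland, not Lorador; it does not apply.
Duty = $336,574.42 × 0% = $0.00.
Line 2 (8181.86.70, Durland, 207 kg, $21,010.50):
Base rate for 8181.86.70 is $2.31/kg.
Duty = 207 × $2.31 = $478.17.
Line 3 (5363.09.62, Lorador, 3,980 kg, $435,213.00):
Base rate for 5363.09.62 is 12% + $0.67/kg.
Origin Lorador qualifies under the Serena–Lorador agreement and 5363.09.62 is covered: preferential rate 4% applies instead.
The additional-duty order on 5363.09.62 targets Durland, not Lorador; it does not apply.
Duty = $435,213.00 × 4% = $17,408.52.
Total = $0.00 + $478.17 + $17,408.52 = $17,886.69.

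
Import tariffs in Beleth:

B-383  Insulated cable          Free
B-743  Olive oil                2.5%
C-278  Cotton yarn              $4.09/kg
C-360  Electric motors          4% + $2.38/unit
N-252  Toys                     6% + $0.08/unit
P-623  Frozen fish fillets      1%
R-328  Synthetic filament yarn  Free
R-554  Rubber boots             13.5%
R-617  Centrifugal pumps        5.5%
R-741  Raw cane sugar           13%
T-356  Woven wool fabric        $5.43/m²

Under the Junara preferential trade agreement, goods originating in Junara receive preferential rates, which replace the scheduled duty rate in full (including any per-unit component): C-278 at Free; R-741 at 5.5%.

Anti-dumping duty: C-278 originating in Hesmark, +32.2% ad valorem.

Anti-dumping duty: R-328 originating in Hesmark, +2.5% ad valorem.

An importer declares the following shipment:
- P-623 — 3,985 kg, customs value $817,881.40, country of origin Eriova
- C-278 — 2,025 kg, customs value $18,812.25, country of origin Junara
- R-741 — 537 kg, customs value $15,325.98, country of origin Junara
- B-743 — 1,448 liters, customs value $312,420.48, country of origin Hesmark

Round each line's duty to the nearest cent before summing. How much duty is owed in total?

$16,832.25

Line 1 (P-623, Eriova, 3,985 kg, $817,881.40):
Base rate for P-623 is 1%.
Duty = $817,881.40 × 1% = $8,178.81.
Line 2 (C-278, Junara, 2,025 kg, $18,812.25):
Base rate for C-278 is $4.09/kg.
Origin Junara qualifies under the Beleth–Junara agreement and C-278 is covered: preferential rate Free applies instead.
The additional-duty order on C-278 targets Hesmark, not Junara; it does not apply.
Duty = $18,812.25 × 0% = $0.00.
Line 3 (R-741, Junara, 537 kg, $15,325.98):
Base rate for R-741 is 13%.
Origin Junara qualifies under the Beleth–Junara agreement and R-741 is covered: preferential rate 5.5% applies instead.
Duty = $15,325.98 × 5.5% = $842.93.
Line 4 (B-743, Hesmark, 1,448 liters, $312,420.48):
Base rate for B-743 is 2.5%.
Duty = $312,420.48 × 2.5% = $7,810.51.
Total = $8,178.81 + $0.00 + $842.93 + $7,810.51 = $16,832.25.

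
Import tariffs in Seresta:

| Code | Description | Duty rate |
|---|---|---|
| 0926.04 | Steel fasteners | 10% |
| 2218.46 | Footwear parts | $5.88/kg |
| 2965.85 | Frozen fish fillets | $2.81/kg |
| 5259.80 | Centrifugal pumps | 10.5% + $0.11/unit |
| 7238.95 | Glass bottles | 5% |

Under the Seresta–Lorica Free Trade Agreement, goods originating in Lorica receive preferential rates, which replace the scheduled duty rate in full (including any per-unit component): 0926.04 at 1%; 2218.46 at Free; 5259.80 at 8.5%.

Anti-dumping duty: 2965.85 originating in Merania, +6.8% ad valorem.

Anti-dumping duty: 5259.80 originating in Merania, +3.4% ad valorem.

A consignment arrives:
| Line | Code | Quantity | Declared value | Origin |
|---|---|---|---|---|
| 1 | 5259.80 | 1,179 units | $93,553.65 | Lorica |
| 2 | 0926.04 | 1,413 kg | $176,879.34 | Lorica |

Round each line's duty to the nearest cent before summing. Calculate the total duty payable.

$9,720.85

Line 1 (5259.80, Lorica, 1,179 units, $93,553.65):
Base rate for 5259.80 is 10.5% + $0.11/unit.
Origin Lorica qualifies under the Seresta–Lorica agreement and 5259.80 is covered: preferential rate 8.5% applies instead.
The additional-duty order on 5259.80 targets Merania, not Lorica; it does not apply.
Duty = $93,553.65 × 8.5% = $7,952.06.
Line 2 (0926.04, Lorica, 1,413 kg, $176,879.34):
Base rate for 0926.04 is 10%.
Origin Lorica qualifies under the Seresta–Lorica agreement and 0926.04 is covered: preferential rate 1% applies instead.
Duty = $176,879.34 × 1% = $1,768.79.
Total = $7,952.06 + $1,768.79 = $9,720.85.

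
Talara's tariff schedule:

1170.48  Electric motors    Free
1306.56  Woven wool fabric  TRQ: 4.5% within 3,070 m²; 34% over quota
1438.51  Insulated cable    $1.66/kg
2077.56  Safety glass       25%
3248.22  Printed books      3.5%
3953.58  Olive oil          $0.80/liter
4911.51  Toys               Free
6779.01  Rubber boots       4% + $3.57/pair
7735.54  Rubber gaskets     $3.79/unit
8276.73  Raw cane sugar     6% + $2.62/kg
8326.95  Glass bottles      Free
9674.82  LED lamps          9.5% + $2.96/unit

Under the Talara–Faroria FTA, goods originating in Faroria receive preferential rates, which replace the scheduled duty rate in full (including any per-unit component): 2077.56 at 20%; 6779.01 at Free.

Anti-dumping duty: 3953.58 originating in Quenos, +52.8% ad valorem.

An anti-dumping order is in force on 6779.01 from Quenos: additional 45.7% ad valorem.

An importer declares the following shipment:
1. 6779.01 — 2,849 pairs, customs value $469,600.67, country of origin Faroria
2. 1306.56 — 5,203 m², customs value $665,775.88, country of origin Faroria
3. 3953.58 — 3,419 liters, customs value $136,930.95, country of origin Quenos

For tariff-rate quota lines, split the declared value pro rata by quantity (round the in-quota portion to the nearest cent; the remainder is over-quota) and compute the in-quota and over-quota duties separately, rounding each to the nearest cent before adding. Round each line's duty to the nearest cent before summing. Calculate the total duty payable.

Line 1 (6779.01, Faroria, 2,849 pairs, $469,600.67):
Base rate for 6779.01 is 4% + $3.57/pair.
Origin Faroria qualifies under the Talara–Faroria agreement and 6779.01 is covered: preferential rate Free applies instead.
The additional-duty order on 6779.01 targets Quenos, not Faroria; it does not apply.
Duty = $469,600.67 × 0% = $0.00.
Line 2 (1306.56, Faroria, 5,203 m², $665,775.88):
Code 1306.56 is under a tariff-rate quota (threshold 3,070 m²). In-quota: 3,070 m² at 4.5%; over-quota: 2,133 m² at 34%.
Pro-rata value split: in-quota = $665,775.88 × 3,070/5,203 = $392,837.20; over-quota = $665,775.88 − $392,837.20 = $272,938.68.
In-quota duty = $392,837.20 × 4.5% = $17,677.67. Over-quota duty = $272,938.68 × 34% = $92,799.15.
Line duty = $17,677.67 + $92,799.15 = $110,476.82.
Line 3 (3953.58, Quenos, 3,419 liters, $136,930.95):
Base rate for 3953.58 is $0.80/liter.
Additional duty on 3953.58 from Quenos: +52.8% ad valorem. Applied ad valorem rate = 52.8%.
Duty = $136,930.95 × 52.8% + 3,419 × $0.80 = $75,034.74.
Total = $0.00 + $110,476.82 + $75,034.74 = $185,511.56.

$185,511.56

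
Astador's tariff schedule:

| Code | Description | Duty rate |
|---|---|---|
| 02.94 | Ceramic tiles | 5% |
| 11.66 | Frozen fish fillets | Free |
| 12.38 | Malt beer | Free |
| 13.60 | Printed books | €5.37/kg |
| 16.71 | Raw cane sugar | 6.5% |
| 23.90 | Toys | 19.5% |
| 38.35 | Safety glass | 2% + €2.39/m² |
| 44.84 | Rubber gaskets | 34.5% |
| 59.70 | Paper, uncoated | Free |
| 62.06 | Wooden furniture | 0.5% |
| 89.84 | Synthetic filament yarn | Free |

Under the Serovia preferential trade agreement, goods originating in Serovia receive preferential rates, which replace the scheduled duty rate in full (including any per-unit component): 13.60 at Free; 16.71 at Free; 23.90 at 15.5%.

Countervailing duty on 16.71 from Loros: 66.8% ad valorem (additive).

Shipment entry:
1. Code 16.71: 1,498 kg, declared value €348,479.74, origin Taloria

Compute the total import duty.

Line 1 (16.71, Taloria, 1,498 kg, €348,479.74):
Base rate for 16.71 is 6.5%.
16.71 has an FTA preferential rate, but origin Taloria is not Serovia; base rate stands.
The additional-duty order on 16.71 targets Loros, not Taloria; it does not apply.
Duty = €348,479.74 × 6.5% = €22,651.18.

€22,651.18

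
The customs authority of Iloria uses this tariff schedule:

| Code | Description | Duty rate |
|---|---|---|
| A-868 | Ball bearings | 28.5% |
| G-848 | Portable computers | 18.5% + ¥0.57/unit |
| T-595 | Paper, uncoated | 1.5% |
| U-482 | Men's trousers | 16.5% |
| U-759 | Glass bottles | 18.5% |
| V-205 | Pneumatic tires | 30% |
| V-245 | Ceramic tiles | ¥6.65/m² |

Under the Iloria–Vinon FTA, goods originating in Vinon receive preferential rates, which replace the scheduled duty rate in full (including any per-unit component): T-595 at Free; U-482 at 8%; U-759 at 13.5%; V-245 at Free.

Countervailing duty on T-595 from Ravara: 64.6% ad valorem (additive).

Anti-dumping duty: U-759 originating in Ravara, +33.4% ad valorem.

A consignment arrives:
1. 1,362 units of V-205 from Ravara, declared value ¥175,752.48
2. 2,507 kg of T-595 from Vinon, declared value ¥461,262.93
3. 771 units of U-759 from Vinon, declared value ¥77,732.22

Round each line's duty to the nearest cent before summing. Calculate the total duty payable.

¥63,219.59

Line 1 (V-205, Ravara, 1,362 units, ¥175,752.48):
Base rate for V-205 is 30%.
Duty = ¥175,752.48 × 30% = ¥52,725.74.
Line 2 (T-595, Vinon, 2,507 kg, ¥461,262.93):
Base rate for T-595 is 1.5%.
Origin Vinon qualifies under the Iloria–Vinon agreement and T-595 is covered: preferential rate Free applies instead.
The additional-duty order on T-595 targets Ravara, not Vinon; it does not apply.
Duty = ¥461,262.93 × 0% = ¥0.00.
Line 3 (U-759, Vinon, 771 units, ¥77,732.22):
Base rate for U-759 is 18.5%.
Origin Vinon qualifies under the Iloria–Vinon agreement and U-759 is covered: preferential rate 13.5% applies instead.
The additional-duty order on U-759 targets Ravara, not Vinon; it does not apply.
Duty = ¥77,732.22 × 13.5% = ¥10,493.85.
Total = ¥52,725.74 + ¥0.00 + ¥10,493.85 = ¥63,219.59.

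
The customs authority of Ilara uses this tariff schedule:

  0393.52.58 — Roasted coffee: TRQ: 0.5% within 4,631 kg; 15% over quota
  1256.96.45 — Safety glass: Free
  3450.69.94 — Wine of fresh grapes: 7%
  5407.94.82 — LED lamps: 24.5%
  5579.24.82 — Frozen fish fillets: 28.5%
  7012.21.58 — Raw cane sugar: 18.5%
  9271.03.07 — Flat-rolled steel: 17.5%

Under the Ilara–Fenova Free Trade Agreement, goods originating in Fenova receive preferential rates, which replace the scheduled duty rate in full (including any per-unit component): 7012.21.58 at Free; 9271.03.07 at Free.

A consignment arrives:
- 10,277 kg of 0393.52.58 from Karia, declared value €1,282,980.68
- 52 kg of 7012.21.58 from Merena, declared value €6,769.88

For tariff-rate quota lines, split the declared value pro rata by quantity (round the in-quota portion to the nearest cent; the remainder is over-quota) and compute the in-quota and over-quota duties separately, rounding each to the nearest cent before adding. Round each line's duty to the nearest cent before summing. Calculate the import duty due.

Line 1 (0393.52.58, Karia, 10,277 kg, €1,282,980.68):
Code 0393.52.58 is under a tariff-rate quota (threshold 4,631 kg). In-quota: 4,631 kg at 0.5%; over-quota: 5,646 kg at 15%.
Pro-rata value split: in-quota = €1,282,980.68 × 4,631/10,277 = €578,134.04; over-quota = €1,282,980.68 − €578,134.04 = €704,846.64.
In-quota duty = €578,134.04 × 0.5% = €2,890.67. Over-quota duty = €704,846.64 × 15% = €105,727.00.
Line duty = €2,890.67 + €105,727.00 = €108,617.67.
Line 2 (7012.21.58, Merena, 52 kg, €6,769.88):
Base rate for 7012.21.58 is 18.5%.
7012.21.58 has an FTA preferential rate, but origin Merena is not Fenova; base rate stands.
Duty = €6,769.88 × 18.5% = €1,252.43.
Total = €108,617.67 + €1,252.43 = €109,870.10.

€109,870.10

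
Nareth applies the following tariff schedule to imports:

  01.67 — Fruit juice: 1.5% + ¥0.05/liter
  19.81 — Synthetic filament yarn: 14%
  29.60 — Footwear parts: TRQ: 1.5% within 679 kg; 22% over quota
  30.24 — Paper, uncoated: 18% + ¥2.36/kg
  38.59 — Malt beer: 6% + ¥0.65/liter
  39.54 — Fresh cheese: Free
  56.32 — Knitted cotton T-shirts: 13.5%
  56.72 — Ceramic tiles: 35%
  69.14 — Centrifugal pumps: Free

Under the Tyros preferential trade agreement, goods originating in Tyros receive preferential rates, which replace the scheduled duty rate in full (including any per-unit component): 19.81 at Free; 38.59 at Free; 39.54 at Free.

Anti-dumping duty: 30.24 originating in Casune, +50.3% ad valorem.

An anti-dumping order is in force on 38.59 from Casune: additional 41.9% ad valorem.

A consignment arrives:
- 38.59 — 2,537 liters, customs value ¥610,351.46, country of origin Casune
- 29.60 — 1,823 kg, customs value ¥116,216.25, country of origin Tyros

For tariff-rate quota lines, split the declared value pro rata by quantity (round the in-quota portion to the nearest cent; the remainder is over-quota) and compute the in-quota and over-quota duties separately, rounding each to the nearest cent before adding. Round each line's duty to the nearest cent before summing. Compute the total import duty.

Line 1 (38.59, Casune, 2,537 liters, ¥610,351.46):
Base rate for 38.59 is 6% + ¥0.65/liter.
38.59 has an FTA preferential rate, but origin Casune is not Tyros; base rate stands.
Additional duty on 38.59 from Casune: +41.9%. Applied ad valorem rate: 6% + 41.9% = 47.9%.
Duty = ¥610,351.46 × 47.9% + 2,537 × ¥0.65 = ¥294,007.40.
Line 2 (29.60, Tyros, 1,823 kg, ¥116,216.25):
Code 29.60 is under a tariff-rate quota (threshold 679 kg). In-quota: 679 kg at 1.5%; over-quota: 1,144 kg at 22%.
Pro-rata value split: in-quota = ¥116,216.25 × 679/1,823 = ¥43,286.25; over-quota = ¥116,216.25 − ¥43,286.25 = ¥72,930.00.
In-quota duty = ¥43,286.25 × 1.5% = ¥649.29. Over-quota duty = ¥72,930.00 × 22% = ¥16,044.60.
Line duty = ¥649.29 + ¥16,044.60 = ¥16,693.89.
Total = ¥294,007.40 + ¥16,693.89 = ¥310,701.29.

¥310,701.29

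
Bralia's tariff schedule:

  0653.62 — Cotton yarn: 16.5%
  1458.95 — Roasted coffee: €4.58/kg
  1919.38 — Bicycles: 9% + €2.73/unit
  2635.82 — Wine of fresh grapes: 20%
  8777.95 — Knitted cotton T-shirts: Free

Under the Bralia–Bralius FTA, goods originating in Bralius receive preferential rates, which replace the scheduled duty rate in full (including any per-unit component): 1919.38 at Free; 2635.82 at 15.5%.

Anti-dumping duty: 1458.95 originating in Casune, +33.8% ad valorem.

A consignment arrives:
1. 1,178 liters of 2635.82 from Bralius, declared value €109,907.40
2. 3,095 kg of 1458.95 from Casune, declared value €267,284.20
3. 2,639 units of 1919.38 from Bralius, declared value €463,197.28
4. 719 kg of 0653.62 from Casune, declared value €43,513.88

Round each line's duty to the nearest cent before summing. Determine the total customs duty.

€128,732.60

Line 1 (2635.82, Bralius, 1,178 liters, €109,907.40):
Base rate for 2635.82 is 20%.
Origin Bralius qualifies under the Bralia–Bralius agreement and 2635.82 is covered: preferential rate 15.5% applies instead.
Duty = €109,907.40 × 15.5% = €17,035.65.
Line 2 (1458.95, Casune, 3,095 kg, €267,284.20):
Base rate for 1458.95 is €4.58/kg.
Additional duty on 1458.95 from Casune: +33.8% ad valorem. Applied ad valorem rate = 33.8%.
Duty = €267,284.20 × 33.8% + 3,095 × €4.58 = €104,517.16.
Line 3 (1919.38, Bralius, 2,639 units, €463,197.28):
Base rate for 1919.38 is 9% + €2.73/unit.
Origin Bralius qualifies under the Bralia–Bralius agreement and 1919.38 is covered: preferential rate Free applies instead.
Duty = €463,197.28 × 0% = €0.00.
Line 4 (0653.62, Casune, 719 kg, €43,513.88):
Base rate for 0653.62 is 16.5%.
Duty = €43,513.88 × 16.5% = €7,179.79.
Total = €17,035.65 + €104,517.16 + €0.00 + €7,179.79 = €128,732.60.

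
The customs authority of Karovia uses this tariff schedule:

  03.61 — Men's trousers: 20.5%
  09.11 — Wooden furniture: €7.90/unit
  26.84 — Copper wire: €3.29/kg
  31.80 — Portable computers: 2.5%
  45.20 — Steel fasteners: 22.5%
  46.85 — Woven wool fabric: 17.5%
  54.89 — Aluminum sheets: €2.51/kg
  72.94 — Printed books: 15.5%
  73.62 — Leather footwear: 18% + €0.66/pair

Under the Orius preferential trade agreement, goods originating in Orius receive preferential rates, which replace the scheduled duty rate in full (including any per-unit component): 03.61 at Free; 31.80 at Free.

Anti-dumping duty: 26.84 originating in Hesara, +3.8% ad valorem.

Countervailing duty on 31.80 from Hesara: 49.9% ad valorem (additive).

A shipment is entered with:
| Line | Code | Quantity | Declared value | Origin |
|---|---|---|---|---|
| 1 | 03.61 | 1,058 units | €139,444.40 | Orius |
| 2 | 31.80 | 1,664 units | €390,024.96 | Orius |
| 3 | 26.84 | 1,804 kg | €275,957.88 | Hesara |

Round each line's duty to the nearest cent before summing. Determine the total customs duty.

€16,421.56

Line 1 (03.61, Orius, 1,058 units, €139,444.40):
Base rate for 03.61 is 20.5%.
Origin Orius qualifies under the Karovia–Orius agreement and 03.61 is covered: preferential rate Free applies instead.
Duty = €139,444.40 × 0% = €0.00.
Line 2 (31.80, Orius, 1,664 units, €390,024.96):
Base rate for 31.80 is 2.5%.
Origin Orius qualifies under the Karovia–Orius agreement and 31.80 is covered: preferential rate Free applies instead.
The additional-duty order on 31.80 targets Hesara, not Orius; it does not apply.
Duty = €390,024.96 × 0% = €0.00.
Line 3 (26.84, Hesara, 1,804 kg, €275,957.88):
Base rate for 26.84 is €3.29/kg.
Additional duty on 26.84 from Hesara: +3.8% ad valorem. Applied ad valorem rate = 3.8%.
Duty = €275,957.88 × 3.8% + 1,804 × €3.29 = €16,421.56.
Total = €0.00 + €0.00 + €16,421.56 = €16,421.56.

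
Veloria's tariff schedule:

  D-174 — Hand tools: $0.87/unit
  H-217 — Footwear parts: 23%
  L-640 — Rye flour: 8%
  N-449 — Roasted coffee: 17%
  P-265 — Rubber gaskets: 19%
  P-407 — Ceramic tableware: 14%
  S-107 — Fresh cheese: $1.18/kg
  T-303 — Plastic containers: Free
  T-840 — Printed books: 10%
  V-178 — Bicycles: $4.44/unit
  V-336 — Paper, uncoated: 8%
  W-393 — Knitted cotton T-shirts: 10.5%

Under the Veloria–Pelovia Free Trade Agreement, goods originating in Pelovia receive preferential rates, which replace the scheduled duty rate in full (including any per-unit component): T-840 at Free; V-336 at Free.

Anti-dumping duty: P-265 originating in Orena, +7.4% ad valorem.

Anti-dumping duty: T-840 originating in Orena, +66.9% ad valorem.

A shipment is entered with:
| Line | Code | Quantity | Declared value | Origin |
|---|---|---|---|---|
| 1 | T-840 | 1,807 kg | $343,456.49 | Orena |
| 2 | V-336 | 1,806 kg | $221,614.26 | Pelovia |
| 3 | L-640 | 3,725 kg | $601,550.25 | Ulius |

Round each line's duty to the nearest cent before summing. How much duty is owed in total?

$312,242.06

Line 1 (T-840, Orena, 1,807 kg, $343,456.49):
Base rate for T-840 is 10%.
T-840 has an FTA preferential rate, but origin Orena is not Pelovia; base rate stands.
Additional duty on T-840 from Orena: +66.9%. Applied ad valorem rate: 10% + 66.9% = 76.9%.
Duty = $343,456.49 × 76.9% = $264,118.04.
Line 2 (V-336, Pelovia, 1,806 kg, $221,614.26):
Base rate for V-336 is 8%.
Origin Pelovia qualifies under the Veloria–Pelovia agreement and V-336 is covered: preferential rate Free applies instead.
Duty = $221,614.26 × 0% = $0.00.
Line 3 (L-640, Ulius, 3,725 kg, $601,550.25):
Base rate for L-640 is 8%.
Duty = $601,550.25 × 8% = $48,124.02.
Total = $264,118.04 + $0.00 + $48,124.02 = $312,242.06.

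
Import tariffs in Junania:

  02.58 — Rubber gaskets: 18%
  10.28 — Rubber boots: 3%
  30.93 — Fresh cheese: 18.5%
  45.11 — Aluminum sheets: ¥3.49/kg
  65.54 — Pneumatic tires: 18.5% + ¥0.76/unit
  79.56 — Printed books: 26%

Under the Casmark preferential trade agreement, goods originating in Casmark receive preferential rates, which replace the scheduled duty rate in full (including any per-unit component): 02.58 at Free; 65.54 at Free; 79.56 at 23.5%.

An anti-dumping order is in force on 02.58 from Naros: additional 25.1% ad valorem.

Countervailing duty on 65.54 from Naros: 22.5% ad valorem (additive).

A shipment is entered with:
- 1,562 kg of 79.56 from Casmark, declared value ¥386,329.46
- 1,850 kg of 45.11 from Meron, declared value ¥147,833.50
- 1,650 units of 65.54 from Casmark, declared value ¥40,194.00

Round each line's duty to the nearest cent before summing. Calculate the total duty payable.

Line 1 (79.56, Casmark, 1,562 kg, ¥386,329.46):
Base rate for 79.56 is 26%.
Origin Casmark qualifies under the Junania–Casmark agreement and 79.56 is covered: preferential rate 23.5% applies instead.
Duty = ¥386,329.46 × 23.5% = ¥90,787.42.
Line 2 (45.11, Meron, 1,850 kg, ¥147,833.50):
Base rate for 45.11 is ¥3.49/kg.
Duty = 1,850 × ¥3.49 = ¥6,456.50.
Line 3 (65.54, Casmark, 1,650 units, ¥40,194.00):
Base rate for 65.54 is 18.5% + ¥0.76/unit.
Origin Casmark qualifies under the Junania–Casmark agreement and 65.54 is covered: preferential rate Free applies instead.
The additional-duty order on 65.54 targets Naros, not Casmark; it does not apply.
Duty = ¥40,194.00 × 0% = ¥0.00.
Total = ¥90,787.42 + ¥6,456.50 + ¥0.00 = ¥97,243.92.

¥97,243.92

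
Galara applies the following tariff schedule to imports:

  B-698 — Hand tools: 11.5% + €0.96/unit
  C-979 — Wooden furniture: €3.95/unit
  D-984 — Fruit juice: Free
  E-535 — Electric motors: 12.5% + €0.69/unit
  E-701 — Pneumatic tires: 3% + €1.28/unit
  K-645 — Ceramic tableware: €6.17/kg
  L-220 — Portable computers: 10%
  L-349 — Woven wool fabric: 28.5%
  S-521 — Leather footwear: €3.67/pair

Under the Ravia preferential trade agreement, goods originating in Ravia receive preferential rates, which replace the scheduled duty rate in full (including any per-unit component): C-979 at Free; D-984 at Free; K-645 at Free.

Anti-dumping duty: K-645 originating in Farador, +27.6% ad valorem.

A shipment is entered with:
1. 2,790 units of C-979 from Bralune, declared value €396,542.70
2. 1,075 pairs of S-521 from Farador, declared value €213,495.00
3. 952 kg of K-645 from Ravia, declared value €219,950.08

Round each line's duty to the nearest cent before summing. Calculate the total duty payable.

€14,965.75

Line 1 (C-979, Bralune, 2,790 units, €396,542.70):
Base rate for C-979 is €3.95/unit.
C-979 has an FTA preferential rate, but origin Bralune is not Ravia; base rate stands.
Duty = 2,790 × €3.95 = €11,020.50.
Line 2 (S-521, Farador, 1,075 pairs, €213,495.00):
Base rate for S-521 is €3.67/pair.
Duty = 1,075 × €3.67 = €3,945.25.
Line 3 (K-645, Ravia, 952 kg, €219,950.08):
Base rate for K-645 is €6.17/kg.
Origin Ravia qualifies under the Galara–Ravia agreement and K-645 is covered: preferential rate Free applies instead.
The additional-duty order on K-645 targets Farador, not Ravia; it does not apply.
Duty = €219,950.08 × 0% = €0.00.
Total = €11,020.50 + €3,945.25 + €0.00 = €14,965.75.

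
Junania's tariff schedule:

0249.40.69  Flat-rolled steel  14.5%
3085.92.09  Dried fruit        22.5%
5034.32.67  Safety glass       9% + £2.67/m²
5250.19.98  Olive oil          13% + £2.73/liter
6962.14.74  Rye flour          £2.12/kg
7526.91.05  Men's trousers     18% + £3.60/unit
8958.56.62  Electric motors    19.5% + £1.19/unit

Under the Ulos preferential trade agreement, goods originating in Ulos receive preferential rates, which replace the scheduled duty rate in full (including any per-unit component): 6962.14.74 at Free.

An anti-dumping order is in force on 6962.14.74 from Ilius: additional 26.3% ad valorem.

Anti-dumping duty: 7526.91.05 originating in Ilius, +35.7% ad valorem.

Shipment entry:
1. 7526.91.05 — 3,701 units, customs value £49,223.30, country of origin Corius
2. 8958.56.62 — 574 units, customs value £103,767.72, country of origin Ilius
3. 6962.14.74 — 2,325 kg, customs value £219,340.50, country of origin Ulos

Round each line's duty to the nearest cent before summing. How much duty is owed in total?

£43,101.56

Line 1 (7526.91.05, Corius, 3,701 units, £49,223.30):
Base rate for 7526.91.05 is 18% + £3.60/unit.
The additional-duty order on 7526.91.05 targets Ilius, not Corius; it does not apply.
Duty = £49,223.30 × 18% + 3,701 × £3.60 = £22,183.79.
Line 2 (8958.56.62, Ilius, 574 units, £103,767.72):
Base rate for 8958.56.62 is 19.5% + £1.19/unit.
Duty = £103,767.72 × 19.5% + 574 × £1.19 = £20,917.77.
Line 3 (6962.14.74, Ulos, 2,325 kg, £219,340.50):
Base rate for 6962.14.74 is £2.12/kg.
Origin Ulos qualifies under the Junania–Ulos agreement and 6962.14.74 is covered: preferential rate Free applies instead.
The additional-duty order on 6962.14.74 targets Ilius, not Ulos; it does not apply.
Duty = £219,340.50 × 0% = £0.00.
Total = £22,183.79 + £20,917.77 + £0.00 = £43,101.56.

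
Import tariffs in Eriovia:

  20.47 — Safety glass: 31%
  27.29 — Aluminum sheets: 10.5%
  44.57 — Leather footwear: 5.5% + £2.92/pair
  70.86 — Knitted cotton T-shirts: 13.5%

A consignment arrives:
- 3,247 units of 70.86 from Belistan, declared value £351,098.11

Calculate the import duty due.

Line 1 (70.86, Belistan, 3,247 units, £351,098.11):
Base rate for 70.86 is 13.5%.
Duty = £351,098.11 × 13.5% = £47,398.24.

£47,398.24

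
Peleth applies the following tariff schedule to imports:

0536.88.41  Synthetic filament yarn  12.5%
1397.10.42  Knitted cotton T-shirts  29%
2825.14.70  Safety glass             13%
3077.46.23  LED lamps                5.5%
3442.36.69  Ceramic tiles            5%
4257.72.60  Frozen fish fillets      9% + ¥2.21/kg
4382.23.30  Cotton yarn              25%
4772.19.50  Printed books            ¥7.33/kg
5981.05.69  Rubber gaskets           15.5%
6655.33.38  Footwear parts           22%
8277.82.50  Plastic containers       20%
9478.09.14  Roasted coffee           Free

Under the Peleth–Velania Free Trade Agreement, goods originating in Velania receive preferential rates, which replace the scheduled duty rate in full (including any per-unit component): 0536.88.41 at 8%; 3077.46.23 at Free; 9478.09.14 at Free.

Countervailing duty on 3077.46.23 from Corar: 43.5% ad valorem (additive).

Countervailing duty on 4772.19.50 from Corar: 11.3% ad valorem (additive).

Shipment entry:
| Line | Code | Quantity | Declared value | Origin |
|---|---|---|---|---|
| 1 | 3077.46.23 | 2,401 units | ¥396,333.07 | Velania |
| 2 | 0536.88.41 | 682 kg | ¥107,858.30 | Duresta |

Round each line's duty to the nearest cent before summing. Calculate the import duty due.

Line 1 (3077.46.23, Velania, 2,401 units, ¥396,333.07):
Base rate for 3077.46.23 is 5.5%.
Origin Velania qualifies under the Peleth–Velania agreement and 3077.46.23 is covered: preferential rate Free applies instead.
The additional-duty order on 3077.46.23 targets Corar, not Velania; it does not apply.
Duty = ¥396,333.07 × 0% = ¥0.00.
Line 2 (0536.88.41, Duresta, 682 kg, ¥107,858.30):
Base rate for 0536.88.41 is 12.5%.
0536.88.41 has an FTA preferential rate, but origin Duresta is not Velania; base rate stands.
Duty = ¥107,858.30 × 12.5% = ¥13,482.29.
Total = ¥0.00 + ¥13,482.29 = ¥13,482.29.

¥13,482.29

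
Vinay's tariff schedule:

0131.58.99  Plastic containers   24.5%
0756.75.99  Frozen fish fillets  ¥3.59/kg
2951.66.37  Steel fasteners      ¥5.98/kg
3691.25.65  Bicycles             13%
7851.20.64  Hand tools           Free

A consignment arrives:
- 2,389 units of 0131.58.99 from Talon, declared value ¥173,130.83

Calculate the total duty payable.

¥42,417.05

Line 1 (0131.58.99, Talon, 2,389 units, ¥173,130.83):
Base rate for 0131.58.99 is 24.5%.
Duty = ¥173,130.83 × 24.5% = ¥42,417.05.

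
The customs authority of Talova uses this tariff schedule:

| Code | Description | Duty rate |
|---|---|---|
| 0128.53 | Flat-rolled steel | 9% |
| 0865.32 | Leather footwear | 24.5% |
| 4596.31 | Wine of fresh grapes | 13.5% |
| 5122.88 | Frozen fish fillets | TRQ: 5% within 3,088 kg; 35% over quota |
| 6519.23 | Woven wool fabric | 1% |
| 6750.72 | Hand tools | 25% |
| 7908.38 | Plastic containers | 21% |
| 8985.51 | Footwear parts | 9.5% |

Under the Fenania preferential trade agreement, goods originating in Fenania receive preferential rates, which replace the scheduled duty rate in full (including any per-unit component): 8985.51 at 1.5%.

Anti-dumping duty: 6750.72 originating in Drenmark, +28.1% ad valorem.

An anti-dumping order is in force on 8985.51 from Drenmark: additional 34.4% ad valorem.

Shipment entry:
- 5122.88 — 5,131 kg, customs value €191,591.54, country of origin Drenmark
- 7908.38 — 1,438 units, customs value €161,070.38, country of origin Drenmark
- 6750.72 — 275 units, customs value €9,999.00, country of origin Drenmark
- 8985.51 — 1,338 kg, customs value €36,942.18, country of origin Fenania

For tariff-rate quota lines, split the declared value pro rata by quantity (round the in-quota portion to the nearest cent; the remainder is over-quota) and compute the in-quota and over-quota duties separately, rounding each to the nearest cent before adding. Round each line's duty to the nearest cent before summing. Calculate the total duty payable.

€72,153.65

Line 1 (5122.88, Drenmark, 5,131 kg, €191,591.54):
Code 5122.88 is under a tariff-rate quota (threshold 3,088 kg). In-quota: 3,088 kg at 5%; over-quota: 2,043 kg at 35%.
Pro-rata value split: in-quota = €191,591.54 × 3,088/5,131 = €115,305.92; over-quota = €191,591.54 − €115,305.92 = €76,285.62.
In-quota duty = €115,305.92 × 5% = €5,765.30. Over-quota duty = €76,285.62 × 35% = €26,699.97.
Line duty = €5,765.30 + €26,699.97 = €32,465.27.
Line 2 (7908.38, Drenmark, 1,438 units, €161,070.38):
Base rate for 7908.38 is 21%.
Duty = €161,070.38 × 21% = €33,824.78.
Line 3 (6750.72, Drenmark, 275 units, €9,999.00):
Base rate for 6750.72 is 25%.
Additional duty on 6750.72 from Drenmark: +28.1%. Applied ad valorem rate: 25% + 28.1% = 53.1%.
Duty = €9,999.00 × 53.1% = €5,309.47.
Line 4 (8985.51, Fenania, 1,338 kg, €36,942.18):
Base rate for 8985.51 is 9.5%.
Origin Fenania qualifies under the Talova–Fenania agreement and 8985.51 is covered: preferential rate 1.5% applies instead.
The additional-duty order on 8985.51 targets Drenmark, not Fenania; it does not apply.
Duty = €36,942.18 × 1.5% = €554.13.
Total = €32,465.27 + €33,824.78 + €5,309.47 + €554.13 = €72,153.65.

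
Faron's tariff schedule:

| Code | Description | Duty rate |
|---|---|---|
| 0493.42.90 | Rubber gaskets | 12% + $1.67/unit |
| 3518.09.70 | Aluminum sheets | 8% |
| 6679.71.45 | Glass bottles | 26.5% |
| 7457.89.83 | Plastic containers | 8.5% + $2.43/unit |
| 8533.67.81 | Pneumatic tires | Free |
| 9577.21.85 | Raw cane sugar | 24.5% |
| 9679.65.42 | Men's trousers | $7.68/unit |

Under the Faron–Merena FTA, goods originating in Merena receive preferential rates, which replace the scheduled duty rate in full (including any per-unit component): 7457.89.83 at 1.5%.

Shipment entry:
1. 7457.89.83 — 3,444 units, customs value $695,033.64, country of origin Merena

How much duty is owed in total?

Line 1 (7457.89.83, Merena, 3,444 units, $695,033.64):
Base rate for 7457.89.83 is 8.5% + $2.43/unit.
Origin Merena qualifies under the Faron–Merena agreement and 7457.89.83 is covered: preferential rate 1.5% applies instead.
Duty = $695,033.64 × 1.5% = $10,425.50.

$10,425.50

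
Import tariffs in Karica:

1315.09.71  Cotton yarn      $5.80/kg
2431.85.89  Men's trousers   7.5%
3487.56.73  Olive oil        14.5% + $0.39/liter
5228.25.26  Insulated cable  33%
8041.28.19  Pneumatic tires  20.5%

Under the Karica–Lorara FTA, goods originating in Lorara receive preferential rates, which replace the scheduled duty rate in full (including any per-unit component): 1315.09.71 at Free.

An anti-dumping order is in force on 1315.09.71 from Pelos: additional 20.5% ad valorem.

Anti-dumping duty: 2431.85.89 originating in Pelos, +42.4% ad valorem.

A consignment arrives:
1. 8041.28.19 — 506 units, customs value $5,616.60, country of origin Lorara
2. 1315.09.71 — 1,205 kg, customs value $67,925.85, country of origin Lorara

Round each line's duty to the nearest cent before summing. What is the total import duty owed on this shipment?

$1,151.40

Line 1 (8041.28.19, Lorara, 506 units, $5,616.60):
Base rate for 8041.28.19 is 20.5%.
Origin Lorara is the FTA partner but 8041.28.19 is not on the preference list; base rate stands.
Duty = $5,616.60 × 20.5% = $1,151.40.
Line 2 (1315.09.71, Lorara, 1,205 kg, $67,925.85):
Base rate for 1315.09.71 is $5.80/kg.
Origin Lorara qualifies under the Karica–Lorara agreement and 1315.09.71 is covered: preferential rate Free applies instead.
The additional-duty order on 1315.09.71 targets Pelos, not Lorara; it does not apply.
Duty = $67,925.85 × 0% = $0.00.
Total = $1,151.40 + $0.00 = $1,151.40.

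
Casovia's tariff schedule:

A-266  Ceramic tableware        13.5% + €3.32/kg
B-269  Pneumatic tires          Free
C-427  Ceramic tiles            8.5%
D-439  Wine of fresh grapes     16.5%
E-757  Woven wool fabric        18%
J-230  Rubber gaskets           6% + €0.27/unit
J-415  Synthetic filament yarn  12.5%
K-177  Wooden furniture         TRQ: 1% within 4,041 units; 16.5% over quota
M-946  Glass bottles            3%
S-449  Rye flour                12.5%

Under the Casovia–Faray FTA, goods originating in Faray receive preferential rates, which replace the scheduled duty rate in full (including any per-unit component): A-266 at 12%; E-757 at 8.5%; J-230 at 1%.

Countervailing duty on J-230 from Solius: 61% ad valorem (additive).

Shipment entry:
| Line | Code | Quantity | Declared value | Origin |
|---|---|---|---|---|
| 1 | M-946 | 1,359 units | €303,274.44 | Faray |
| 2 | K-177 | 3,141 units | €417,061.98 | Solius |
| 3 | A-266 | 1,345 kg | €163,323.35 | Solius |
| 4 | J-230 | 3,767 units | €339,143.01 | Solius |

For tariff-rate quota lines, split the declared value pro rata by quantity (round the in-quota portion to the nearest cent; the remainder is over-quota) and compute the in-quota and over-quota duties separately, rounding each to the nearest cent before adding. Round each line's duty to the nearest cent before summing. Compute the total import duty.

Line 1 (M-946, Faray, 1,359 units, €303,274.44):
Base rate for M-946 is 3%.
Origin Faray is the FTA partner but M-946 is not on the preference list; base rate stands.
Duty = €303,274.44 × 3% = €9,098.23.
Line 2 (K-177, Solius, 3,141 units, €417,061.98):
Code K-177 is under a tariff-rate quota (threshold 4,041 units). Quantity 3,141 units is within the quota, so the in-quota rate 1% applies to the full value.
Duty = €417,061.98 × 1% = €4,170.62.
Line 3 (A-266, Solius, 1,345 kg, €163,323.35):
Base rate for A-266 is 13.5% + €3.32/kg.
A-266 has an FTA preferential rate, but origin Solius is not Faray; base rate stands.
Duty = €163,323.35 × 13.5% + 1,345 × €3.32 = €26,514.05.
Line 4 (J-230, Solius, 3,767 units, €339,143.01):
Base rate for J-230 is 6% + €0.27/unit.
J-230 has an FTA preferential rate, but origin Solius is not Faray; base rate stands.
Additional duty on J-230 from Solius: +61%. Applied ad valorem rate: 6% + 61% = 67%.
Duty = €339,143.01 × 67% + 3,767 × €0.27 = €228,242.91.
Total = €9,098.23 + €4,170.62 + €26,514.05 + €228,242.91 = €268,025.81.

€268,025.81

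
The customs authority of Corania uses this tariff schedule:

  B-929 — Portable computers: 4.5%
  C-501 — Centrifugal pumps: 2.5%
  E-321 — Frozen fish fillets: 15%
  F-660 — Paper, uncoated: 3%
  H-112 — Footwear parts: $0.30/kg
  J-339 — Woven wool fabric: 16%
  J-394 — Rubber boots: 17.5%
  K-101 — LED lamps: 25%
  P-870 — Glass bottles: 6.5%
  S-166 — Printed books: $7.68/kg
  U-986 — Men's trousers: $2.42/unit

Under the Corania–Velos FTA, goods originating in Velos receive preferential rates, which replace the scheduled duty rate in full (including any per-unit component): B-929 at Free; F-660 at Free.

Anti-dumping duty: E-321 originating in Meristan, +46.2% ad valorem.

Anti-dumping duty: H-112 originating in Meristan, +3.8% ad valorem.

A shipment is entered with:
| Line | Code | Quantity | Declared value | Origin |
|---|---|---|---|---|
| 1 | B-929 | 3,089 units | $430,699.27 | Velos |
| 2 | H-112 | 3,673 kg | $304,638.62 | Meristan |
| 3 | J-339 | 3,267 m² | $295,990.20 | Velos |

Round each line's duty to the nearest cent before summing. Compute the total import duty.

$60,036.60

Line 1 (B-929, Velos, 3,089 units, $430,699.27):
Base rate for B-929 is 4.5%.
Origin Velos qualifies under the Corania–Velos agreement and B-929 is covered: preferential rate Free applies instead.
Duty = $430,699.27 × 0% = $0.00.
Line 2 (H-112, Meristan, 3,673 kg, $304,638.62):
Base rate for H-112 is $0.30/kg.
Additional duty on H-112 from Meristan: +3.8% ad valorem. Applied ad valorem rate = 3.8%.
Duty = $304,638.62 × 3.8% + 3,673 × $0.30 = $12,678.17.
Line 3 (J-339, Velos, 3,267 m², $295,990.20):
Base rate for J-339 is 16%.
Origin Velos is the FTA partner but J-339 is not on the preference list; base rate stands.
Duty = $295,990.20 × 16% = $47,358.43.
Total = $0.00 + $12,678.17 + $47,358.43 = $60,036.60.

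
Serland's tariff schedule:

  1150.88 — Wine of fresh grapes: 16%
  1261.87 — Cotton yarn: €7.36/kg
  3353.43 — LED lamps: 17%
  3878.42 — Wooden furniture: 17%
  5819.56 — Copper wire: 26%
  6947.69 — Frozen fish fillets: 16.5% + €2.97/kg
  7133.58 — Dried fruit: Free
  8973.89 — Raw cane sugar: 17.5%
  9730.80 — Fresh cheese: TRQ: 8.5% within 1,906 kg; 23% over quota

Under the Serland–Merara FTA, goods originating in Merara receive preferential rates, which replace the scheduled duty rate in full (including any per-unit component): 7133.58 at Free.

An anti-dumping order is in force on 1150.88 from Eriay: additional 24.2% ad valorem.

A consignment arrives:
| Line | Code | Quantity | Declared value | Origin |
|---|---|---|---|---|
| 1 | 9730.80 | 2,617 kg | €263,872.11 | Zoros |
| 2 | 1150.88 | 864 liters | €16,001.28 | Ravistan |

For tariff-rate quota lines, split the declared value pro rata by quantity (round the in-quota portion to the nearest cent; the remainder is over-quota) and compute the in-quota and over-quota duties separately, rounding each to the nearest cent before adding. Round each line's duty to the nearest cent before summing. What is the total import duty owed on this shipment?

Line 1 (9730.80, Zoros, 2,617 kg, €263,872.11):
Code 9730.80 is under a tariff-rate quota (threshold 1,906 kg). In-quota: 1,906 kg at 8.5%; over-quota: 711 kg at 23%.
Pro-rata value split: in-quota = €263,872.11 × 1,906/2,617 = €192,181.98; over-quota = €263,872.11 − €192,181.98 = €71,690.13.
In-quota duty = €192,181.98 × 8.5% = €16,335.47. Over-quota duty = €71,690.13 × 23% = €16,488.73.
Line duty = €16,335.47 + €16,488.73 = €32,824.20.
Line 2 (1150.88, Ravistan, 864 liters, €16,001.28):
Base rate for 1150.88 is 16%.
The additional-duty order on 1150.88 targets Eriay, not Ravistan; it does not apply.
Duty = €16,001.28 × 16% = €2,560.20.
Total = €32,824.20 + €2,560.20 = €35,384.40.

€35,384.40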